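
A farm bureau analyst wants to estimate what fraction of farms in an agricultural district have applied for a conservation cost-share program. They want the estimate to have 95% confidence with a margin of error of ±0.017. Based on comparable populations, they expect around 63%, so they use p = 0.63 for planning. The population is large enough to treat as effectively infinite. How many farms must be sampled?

For 95% confidence, z = 1.960.
With p = 0.63, p(1−p) = 0.2331.
n = z²·p(1−p)/E² = 1.960² × 0.2331 / 0.017² = 3.8416 × 0.2331 / 0.000289 ≈ 3098.54.
Rounding up gives n = 3099.

3099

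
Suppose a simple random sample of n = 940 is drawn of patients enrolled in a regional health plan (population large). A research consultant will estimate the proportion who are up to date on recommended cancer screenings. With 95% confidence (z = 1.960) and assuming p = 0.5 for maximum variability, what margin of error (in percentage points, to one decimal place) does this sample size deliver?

SE(p̂) = √[p(1−p)/n] = √[0.2500/940] = 0.01631.
E = z × SE = 1.960 × 0.01631 = 0.03196, or 3.2 percentage points.

3.2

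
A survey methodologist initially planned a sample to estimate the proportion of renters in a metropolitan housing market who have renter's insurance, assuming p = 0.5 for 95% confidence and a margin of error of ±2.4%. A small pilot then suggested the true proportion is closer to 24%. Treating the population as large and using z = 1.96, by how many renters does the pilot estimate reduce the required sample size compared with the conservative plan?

Conservative (p = 0.5): n = 1.96² × 0.25 / 0.024² ≈ 1667.36 → 1668.
Using p = 0.24: p(1−p) = 0.1824, so n = 1.96² × 0.1824 / 0.024² ≈ 1216.51 → 1217.
Reduction: 1668 − 1217 = 451.

451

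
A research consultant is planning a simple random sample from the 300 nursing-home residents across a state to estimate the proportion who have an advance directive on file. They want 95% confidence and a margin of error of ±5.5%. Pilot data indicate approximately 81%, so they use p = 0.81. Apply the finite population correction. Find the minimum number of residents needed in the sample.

119

For 95% confidence, z = 1.96.
Unadjusted: n₀ = 1.96² × 0.81 × 0.19 / 0.055² ≈ 195.45, so n₀ = 196.
Finite population correction with N = 300: n = n₀ / (1 + (n₀−1)/N) = 196 / (1 + 195/300) = 196 / 1.6500 ≈ 118.79.
Rounding up, n = 119.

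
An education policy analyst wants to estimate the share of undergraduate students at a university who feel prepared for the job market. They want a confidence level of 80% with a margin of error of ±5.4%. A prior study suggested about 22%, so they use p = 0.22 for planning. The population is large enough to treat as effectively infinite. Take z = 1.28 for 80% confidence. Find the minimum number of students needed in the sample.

97

With p = 0.22, p(1−p) = 0.1716.
n = z²·p(1−p)/E² = 1.28² × 0.1716 / 0.054² = 1.6384 × 0.1716 / 0.002916 ≈ 96.42.
Rounding up gives n = 97.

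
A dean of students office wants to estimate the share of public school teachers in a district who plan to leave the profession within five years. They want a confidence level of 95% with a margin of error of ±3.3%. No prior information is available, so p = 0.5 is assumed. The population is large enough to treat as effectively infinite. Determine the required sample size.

882

For 95% confidence, z = 1.960.
With p = 0.5, p(1−p) = 0.25.
n = z²·p(1−p)/E² = 1.960² × 0.2500 / 0.033² = 3.8416 × 0.2500 / 0.001089 ≈ 881.91.
Rounding up gives n = 882.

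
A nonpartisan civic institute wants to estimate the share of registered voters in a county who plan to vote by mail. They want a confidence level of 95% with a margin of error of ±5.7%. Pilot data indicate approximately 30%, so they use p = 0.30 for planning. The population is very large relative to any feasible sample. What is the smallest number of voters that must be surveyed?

249

For 95% confidence, z = 1.96.
With p = 0.30, p(1−p) = 0.2100.
n = z²·p(1−p)/E² = 1.96² × 0.2100 / 0.057² = 3.8416 × 0.2100 / 0.003249 ≈ 248.30.
Rounding up gives n = 249.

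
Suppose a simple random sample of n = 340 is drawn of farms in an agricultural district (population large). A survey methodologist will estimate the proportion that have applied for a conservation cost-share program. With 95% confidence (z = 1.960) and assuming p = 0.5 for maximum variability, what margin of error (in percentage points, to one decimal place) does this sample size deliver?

5.3

SE(p̂) = √[p(1−p)/n] = √[0.2500/340] = 0.02712.
E = z × SE = 1.960 × 0.02712 = 0.05315, or 5.3 percentage points.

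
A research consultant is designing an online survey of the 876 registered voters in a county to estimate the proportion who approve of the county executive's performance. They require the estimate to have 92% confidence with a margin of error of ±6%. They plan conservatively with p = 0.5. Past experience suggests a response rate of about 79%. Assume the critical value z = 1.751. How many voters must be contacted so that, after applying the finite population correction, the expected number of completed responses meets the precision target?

Completed interviews needed (unadjusted): n₀ = 1.751² × 0.2500 / 0.060² ≈ 212.92 → 213.
FPC for N = 876: n = 213 / (1 + 212/876) = 213 / 1.2420 ≈ 171.50 → 172.
At a 79% response rate, contacts needed = 172 / 0.79 ≈ 217.72 → 218.

218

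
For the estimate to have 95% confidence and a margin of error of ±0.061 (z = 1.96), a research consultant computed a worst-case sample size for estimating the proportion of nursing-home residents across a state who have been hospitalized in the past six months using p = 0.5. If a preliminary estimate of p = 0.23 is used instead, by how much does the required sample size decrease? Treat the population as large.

Conservative (p = 0.5): n = 1.96² × 0.25 / 0.061² ≈ 258.10 → 259.
Using p = 0.23: p(1−p) = 0.1771, so n = 1.96² × 0.1771 / 0.061² ≈ 182.84 → 183.
Reduction: 259 − 183 = 76.

76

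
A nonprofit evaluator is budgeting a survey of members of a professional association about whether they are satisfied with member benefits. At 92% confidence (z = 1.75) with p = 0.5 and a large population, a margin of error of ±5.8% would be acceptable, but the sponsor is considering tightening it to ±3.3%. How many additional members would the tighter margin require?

476

At ±5.8%: n = 1.75² × 0.2500 / 0.058² ≈ 227.59 → 228.
At ±3.3%: n = 1.75² × 0.2500 / 0.033² ≈ 703.05 → 704.
Additional respondents: 704 − 228 = 476.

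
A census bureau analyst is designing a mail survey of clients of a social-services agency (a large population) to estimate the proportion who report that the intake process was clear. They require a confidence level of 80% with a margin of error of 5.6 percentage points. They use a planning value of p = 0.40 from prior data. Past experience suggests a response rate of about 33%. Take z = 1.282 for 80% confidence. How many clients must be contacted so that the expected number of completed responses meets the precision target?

Completed interviews needed: n₀ = 1.282² × 0.2400 / 0.056² ≈ 125.78 → 126.
At a 33% response rate, contacts needed = 126 / 0.33 ≈ 381.82 → 382.

382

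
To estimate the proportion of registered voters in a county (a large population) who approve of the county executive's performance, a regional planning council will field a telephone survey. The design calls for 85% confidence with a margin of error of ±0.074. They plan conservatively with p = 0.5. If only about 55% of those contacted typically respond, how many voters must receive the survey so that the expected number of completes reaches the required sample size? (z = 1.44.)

173

Completed interviews needed: n₀ = 1.44² × 0.2500 / 0.074² ≈ 94.67 → 95.
At a 55% response rate, contacts needed = 95 / 0.55 ≈ 172.73 → 173.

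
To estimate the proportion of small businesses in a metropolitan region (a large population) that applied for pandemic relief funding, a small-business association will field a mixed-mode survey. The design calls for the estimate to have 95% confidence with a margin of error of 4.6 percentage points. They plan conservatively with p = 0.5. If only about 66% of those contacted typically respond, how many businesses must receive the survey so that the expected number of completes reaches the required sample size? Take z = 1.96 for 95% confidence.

688

Completed interviews needed: n₀ = 1.96² × 0.2500 / 0.046² ≈ 453.88 → 454.
At a 66% response rate, contacts needed = 454 / 0.66 ≈ 687.88 → 688.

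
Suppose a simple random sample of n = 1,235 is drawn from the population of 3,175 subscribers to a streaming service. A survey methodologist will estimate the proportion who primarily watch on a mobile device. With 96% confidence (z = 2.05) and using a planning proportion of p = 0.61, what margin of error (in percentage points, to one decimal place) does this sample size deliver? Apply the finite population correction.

Finite-population factor: (N−n)/(N−1) = (3175−1235)/(3175−1) = 0.6112.
SE(p̂) = √[p(1−p)/n · (N−n)/(N−1)] = √[0.2379/1235 × 0.6112] = 0.01085.
E = z × SE = 2.05 × 0.01085 = 0.02224 ≈ 2.2 percentage points.

2.2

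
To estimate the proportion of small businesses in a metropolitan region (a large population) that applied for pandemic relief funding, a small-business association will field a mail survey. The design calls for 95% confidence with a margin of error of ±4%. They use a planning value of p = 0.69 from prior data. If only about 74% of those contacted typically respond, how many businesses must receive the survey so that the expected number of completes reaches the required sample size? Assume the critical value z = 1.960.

695

Completed interviews needed: n₀ = 1.960² × 0.2139 / 0.040² ≈ 513.57 → 514.
At a 74% response rate, contacts needed = 514 / 0.74 ≈ 694.59 → 695.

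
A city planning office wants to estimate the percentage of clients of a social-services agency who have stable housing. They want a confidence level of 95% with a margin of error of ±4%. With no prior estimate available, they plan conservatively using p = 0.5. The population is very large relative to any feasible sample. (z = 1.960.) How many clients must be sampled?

601

With p = 0.5, p(1−p) = 0.25.
n = z²·p(1−p)/E² = 1.960² × 0.2500 / 0.040² = 3.8416 × 0.2500 / 0.001600 ≈ 600.25.
Rounding up gives n = 601.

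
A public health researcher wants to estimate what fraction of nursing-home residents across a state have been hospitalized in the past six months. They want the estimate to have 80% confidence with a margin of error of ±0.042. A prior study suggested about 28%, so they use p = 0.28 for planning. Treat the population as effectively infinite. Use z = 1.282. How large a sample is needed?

With p = 0.28, p(1−p) = 0.2016.
n = z²·p(1−p)/E² = 1.282² × 0.2016 / 0.042² = 1.6435 × 0.2016 / 0.001764 ≈ 187.83.
Rounding up gives n = 188.

188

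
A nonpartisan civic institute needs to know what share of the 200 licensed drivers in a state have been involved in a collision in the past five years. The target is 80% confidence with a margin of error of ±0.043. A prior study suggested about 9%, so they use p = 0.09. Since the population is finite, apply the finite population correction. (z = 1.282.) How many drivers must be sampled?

54

Unadjusted: n₀ = 1.282² × 0.09 × 0.91 / 0.043² ≈ 72.80, so n₀ = 73.
Finite population correction with N = 200: n = n₀ / (1 + (n₀−1)/N) = 73 / (1 + 72/200) = 73 / 1.3600 ≈ 53.68.
Rounding up, n = 54.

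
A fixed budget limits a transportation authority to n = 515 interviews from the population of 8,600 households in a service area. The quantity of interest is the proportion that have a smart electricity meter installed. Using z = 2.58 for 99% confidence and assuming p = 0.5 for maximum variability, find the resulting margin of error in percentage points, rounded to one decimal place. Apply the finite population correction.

Finite-population factor: (N−n)/(N−1) = (8600−515)/(8600−1) = 0.9402.
SE(p̂) = √[p(1−p)/n · (N−n)/(N−1)] = √[0.2500/515 × 0.9402] = 0.02136.
E = z × SE = 2.58 × 0.02136 = 0.05512 ≈ 5.5 percentage points.

5.5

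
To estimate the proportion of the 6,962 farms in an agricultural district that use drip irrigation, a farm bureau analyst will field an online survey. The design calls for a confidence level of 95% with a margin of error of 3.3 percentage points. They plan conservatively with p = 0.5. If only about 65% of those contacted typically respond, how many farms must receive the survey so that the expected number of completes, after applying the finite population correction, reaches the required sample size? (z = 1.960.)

Completed interviews needed (unadjusted): n₀ = 1.960² × 0.2500 / 0.033² ≈ 881.91 → 882.
FPC for N = 6,962: n = 882 / (1 + 881/6962) = 882 / 1.1265 ≈ 782.93 → 783.
At a 65% response rate, contacts needed = 783 / 0.65 ≈ 1204.62 → 1205.

1205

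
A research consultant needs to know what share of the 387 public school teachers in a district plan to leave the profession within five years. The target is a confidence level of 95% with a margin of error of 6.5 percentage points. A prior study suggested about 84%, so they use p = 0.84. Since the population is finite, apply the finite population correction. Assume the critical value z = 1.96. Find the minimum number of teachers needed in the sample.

94

Unadjusted: n₀ = 1.96² × 0.84 × 0.16 / 0.065² ≈ 122.20, so n₀ = 123.
Finite population correction with N = 387: n = n₀ / (1 + (n₀−1)/N) = 123 / (1 + 122/387) = 123 / 1.3152 ≈ 93.52.
Rounding up, n = 94.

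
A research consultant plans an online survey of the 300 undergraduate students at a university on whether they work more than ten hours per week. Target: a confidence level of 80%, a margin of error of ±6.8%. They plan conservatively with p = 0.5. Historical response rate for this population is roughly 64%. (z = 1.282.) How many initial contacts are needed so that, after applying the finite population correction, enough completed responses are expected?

108

Completed interviews needed (unadjusted): n₀ = 1.282² × 0.2500 / 0.068² ≈ 88.86 → 89.
FPC for N = 300: n = 89 / (1 + 88/300) = 89 / 1.2933 ≈ 68.81 → 69.
At a 64% response rate, contacts needed = 69 / 0.64 ≈ 107.81 → 108.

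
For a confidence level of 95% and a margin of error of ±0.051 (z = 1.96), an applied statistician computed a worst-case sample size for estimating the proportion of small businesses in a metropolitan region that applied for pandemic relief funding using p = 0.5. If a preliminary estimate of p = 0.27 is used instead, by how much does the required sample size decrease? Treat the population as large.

78

Conservative (p = 0.5): n = 1.96² × 0.25 / 0.051² ≈ 369.24 → 370.
Using p = 0.27: p(1−p) = 0.1971, so n = 1.96² × 0.1971 / 0.051² ≈ 291.11 → 292.
Reduction: 370 − 292 = 78.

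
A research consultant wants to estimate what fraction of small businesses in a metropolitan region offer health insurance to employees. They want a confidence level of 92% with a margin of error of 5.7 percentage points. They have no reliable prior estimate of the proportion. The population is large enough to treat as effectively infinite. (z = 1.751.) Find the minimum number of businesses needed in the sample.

With no prior estimate, use p = 0.5, giving p(1−p) = 0.25.
n = z²·p(1−p)/E² = 1.751² × 0.2500 / 0.057² = 3.0660 × 0.2500 / 0.003249 ≈ 235.92.
Rounding up gives n = 236.

236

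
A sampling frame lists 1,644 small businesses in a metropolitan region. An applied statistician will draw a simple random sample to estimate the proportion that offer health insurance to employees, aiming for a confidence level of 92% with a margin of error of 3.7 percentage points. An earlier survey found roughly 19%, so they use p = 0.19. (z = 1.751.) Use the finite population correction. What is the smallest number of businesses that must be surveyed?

286

Unadjusted: n₀ = 1.751² × 0.19 × 0.81 / 0.037² ≈ 344.67, so n₀ = 345.
Finite population correction with N = 1,644: n = n₀ / (1 + (n₀−1)/N) = 345 / (1 + 344/1644) = 345 / 1.2092 ≈ 285.30.
Rounding up, n = 286.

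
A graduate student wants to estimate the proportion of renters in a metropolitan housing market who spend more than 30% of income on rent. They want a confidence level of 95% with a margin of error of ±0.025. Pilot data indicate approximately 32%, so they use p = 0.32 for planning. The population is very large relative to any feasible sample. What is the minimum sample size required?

1338

For 95% confidence, z = 1.960.
With p = 0.32, p(1−p) = 0.2176.
n = z²·p(1−p)/E² = 1.960² × 0.2176 / 0.025² = 3.8416 × 0.2176 / 0.000625 ≈ 1337.49.
Rounding up gives n = 1338.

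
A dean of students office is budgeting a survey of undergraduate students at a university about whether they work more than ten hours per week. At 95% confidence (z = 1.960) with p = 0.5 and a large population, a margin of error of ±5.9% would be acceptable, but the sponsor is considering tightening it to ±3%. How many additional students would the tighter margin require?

At ±5.9%: n = 1.960² × 0.2500 / 0.059² ≈ 275.90 → 276.
At ±3%: n = 1.960² × 0.2500 / 0.030² ≈ 1067.11 → 1068.
Additional respondents: 1068 − 276 = 792.

792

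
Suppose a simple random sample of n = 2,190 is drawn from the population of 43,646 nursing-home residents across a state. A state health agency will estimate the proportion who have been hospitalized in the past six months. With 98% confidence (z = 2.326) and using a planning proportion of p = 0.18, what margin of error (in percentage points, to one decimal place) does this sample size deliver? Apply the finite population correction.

Finite-population factor: (N−n)/(N−1) = (43646−2190)/(43646−1) = 0.9498.
SE(p̂) = √[p(1−p)/n · (N−n)/(N−1)] = √[0.1476/2190 × 0.9498] = 0.00800.
E = z × SE = 2.326 × 0.00800 = 0.01861 ≈ 1.9 percentage points.

1.9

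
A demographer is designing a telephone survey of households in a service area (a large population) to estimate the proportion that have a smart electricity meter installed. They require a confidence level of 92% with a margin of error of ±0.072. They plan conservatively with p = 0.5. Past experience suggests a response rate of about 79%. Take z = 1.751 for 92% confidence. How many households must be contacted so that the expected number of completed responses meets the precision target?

188

Completed interviews needed: n₀ = 1.751² × 0.2500 / 0.072² ≈ 147.86 → 148.
At a 79% response rate, contacts needed = 148 / 0.79 ≈ 187.34 → 188.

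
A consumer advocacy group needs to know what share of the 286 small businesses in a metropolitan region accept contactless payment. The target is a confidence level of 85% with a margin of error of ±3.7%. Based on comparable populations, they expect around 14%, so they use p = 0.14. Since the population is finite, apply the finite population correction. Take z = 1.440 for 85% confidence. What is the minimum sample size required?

112

Unadjusted: n₀ = 1.440² × 0.14 × 0.86 / 0.037² ≈ 182.37, so n₀ = 183.
Finite population correction with N = 286: n = n₀ / (1 + (n₀−1)/N) = 183 / (1 + 182/286) = 183 / 1.6364 ≈ 111.83.
Rounding up, n = 112.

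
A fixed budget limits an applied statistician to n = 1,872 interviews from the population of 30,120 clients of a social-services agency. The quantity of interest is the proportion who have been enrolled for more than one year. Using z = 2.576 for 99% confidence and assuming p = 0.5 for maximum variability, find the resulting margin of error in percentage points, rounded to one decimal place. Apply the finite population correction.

Finite-population factor: (N−n)/(N−1) = (30120−1872)/(30120−1) = 0.9379.
SE(p̂) = √[p(1−p)/n · (N−n)/(N−1)] = √[0.2500/1872 × 0.9379] = 0.01119.
E = z × SE = 2.576 × 0.01119 = 0.02883 ≈ 2.9 percentage points.

2.9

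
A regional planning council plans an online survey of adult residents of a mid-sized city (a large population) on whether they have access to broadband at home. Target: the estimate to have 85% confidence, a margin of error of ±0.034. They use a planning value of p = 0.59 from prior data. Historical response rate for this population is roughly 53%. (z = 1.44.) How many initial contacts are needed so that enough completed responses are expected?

Completed interviews needed: n₀ = 1.44² × 0.2419 / 0.034² ≈ 433.91 → 434.
At a 53% response rate, contacts needed = 434 / 0.53 ≈ 818.87 → 819.

819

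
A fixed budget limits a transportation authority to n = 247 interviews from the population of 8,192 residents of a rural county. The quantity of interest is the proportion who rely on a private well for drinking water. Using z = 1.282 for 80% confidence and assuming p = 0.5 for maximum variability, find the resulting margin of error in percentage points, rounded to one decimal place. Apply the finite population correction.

Finite-population factor: (N−n)/(N−1) = (8192−247)/(8192−1) = 0.9700.
SE(p̂) = √[p(1−p)/n · (N−n)/(N−1)] = √[0.2500/247 × 0.9700] = 0.03133.
E = z × SE = 1.282 × 0.03133 = 0.04017 ≈ 4.0 percentage points.

4.0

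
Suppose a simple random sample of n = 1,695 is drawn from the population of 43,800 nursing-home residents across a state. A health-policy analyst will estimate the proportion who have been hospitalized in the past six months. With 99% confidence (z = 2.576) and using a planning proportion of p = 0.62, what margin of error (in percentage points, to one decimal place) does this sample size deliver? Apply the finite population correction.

3.0

Finite-population factor: (N−n)/(N−1) = (43800−1695)/(43800−1) = 0.9613.
SE(p̂) = √[p(1−p)/n · (N−n)/(N−1)] = √[0.2356/1695 × 0.9613] = 0.01156.
E = z × SE = 2.576 × 0.01156 = 0.02978 ≈ 3.0 percentage points.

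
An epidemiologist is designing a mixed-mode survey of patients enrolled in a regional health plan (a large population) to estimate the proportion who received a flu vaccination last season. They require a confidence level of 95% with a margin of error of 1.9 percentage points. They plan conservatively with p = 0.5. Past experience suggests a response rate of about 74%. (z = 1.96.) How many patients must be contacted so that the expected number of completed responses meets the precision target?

3596

Completed interviews needed: n₀ = 1.96² × 0.2500 / 0.019² ≈ 2660.39 → 2661.
At a 74% response rate, contacts needed = 2661 / 0.74 ≈ 3595.95 → 3596.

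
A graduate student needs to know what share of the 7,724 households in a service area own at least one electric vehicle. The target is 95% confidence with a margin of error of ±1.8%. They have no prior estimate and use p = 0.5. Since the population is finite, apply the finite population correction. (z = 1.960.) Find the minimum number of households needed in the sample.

2143

Unadjusted: n₀ = 1.960² × 0.50 × 0.50 / 0.018² ≈ 2964.20, so n₀ = 2965.
Finite population correction with N = 7,724: n = n₀ / (1 + (n₀−1)/N) = 2965 / (1 + 2964/7724) = 2965 / 1.3837 ≈ 2142.75.
Rounding up, n = 2143.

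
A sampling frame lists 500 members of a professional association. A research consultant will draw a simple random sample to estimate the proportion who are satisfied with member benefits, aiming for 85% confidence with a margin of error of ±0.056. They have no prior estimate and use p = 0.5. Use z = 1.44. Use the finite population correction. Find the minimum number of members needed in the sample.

Unadjusted: n₀ = 1.44² × 0.50 × 0.50 / 0.056² ≈ 165.31, so n₀ = 166.
Finite population correction with N = 500: n = n₀ / (1 + (n₀−1)/N) = 166 / (1 + 165/500) = 166 / 1.3300 ≈ 124.81.
Rounding up, n = 125.

125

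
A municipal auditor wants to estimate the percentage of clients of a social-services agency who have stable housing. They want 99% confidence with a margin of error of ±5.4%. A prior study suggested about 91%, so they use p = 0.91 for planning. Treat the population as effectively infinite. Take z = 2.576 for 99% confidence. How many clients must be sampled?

187

With p = 0.91, p(1−p) = 0.0819.
n = z²·p(1−p)/E² = 2.576² × 0.0819 / 0.054² = 6.6358 × 0.0819 / 0.002916 ≈ 186.38.
Rounding up gives n = 187.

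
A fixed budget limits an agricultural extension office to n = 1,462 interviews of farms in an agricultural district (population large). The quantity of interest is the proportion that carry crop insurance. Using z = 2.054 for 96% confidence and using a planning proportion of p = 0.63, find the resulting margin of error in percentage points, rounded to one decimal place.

2.6

SE(p̂) = √[p(1−p)/n] = √[0.2331/1462] = 0.01263.
E = z × SE = 2.054 × 0.01263 = 0.02594, or 2.6 percentage points.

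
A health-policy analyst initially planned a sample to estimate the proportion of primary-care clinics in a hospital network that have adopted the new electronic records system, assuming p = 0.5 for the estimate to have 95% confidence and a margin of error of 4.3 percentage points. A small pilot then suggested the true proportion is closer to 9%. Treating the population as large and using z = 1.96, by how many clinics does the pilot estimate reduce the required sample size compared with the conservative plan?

Conservative (p = 0.5): n = 1.96² × 0.25 / 0.043² ≈ 519.42 → 520.
Using p = 0.09: p(1−p) = 0.0819, so n = 1.96² × 0.0819 / 0.043² ≈ 170.16 → 171.
Reduction: 520 − 171 = 349.

349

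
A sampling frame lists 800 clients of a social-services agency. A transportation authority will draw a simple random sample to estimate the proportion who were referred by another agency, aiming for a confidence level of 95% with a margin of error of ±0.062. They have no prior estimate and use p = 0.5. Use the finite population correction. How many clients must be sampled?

For 95% confidence, z = 1.960.
Unadjusted: n₀ = 1.960² × 0.50 × 0.50 / 0.062² ≈ 249.84, so n₀ = 250.
Finite population correction with N = 800: n = n₀ / (1 + (n₀−1)/N) = 250 / (1 + 249/800) = 250 / 1.3113 ≈ 190.66.
Rounding up, n = 191.

191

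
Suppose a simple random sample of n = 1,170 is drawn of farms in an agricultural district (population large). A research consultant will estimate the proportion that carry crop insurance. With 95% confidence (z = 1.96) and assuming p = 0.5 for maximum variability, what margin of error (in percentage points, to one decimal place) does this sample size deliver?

SE(p̂) = √[p(1−p)/n] = √[0.2500/1170] = 0.01462.
E = z × SE = 1.96 × 0.01462 = 0.02865, or 2.9 percentage points.

2.9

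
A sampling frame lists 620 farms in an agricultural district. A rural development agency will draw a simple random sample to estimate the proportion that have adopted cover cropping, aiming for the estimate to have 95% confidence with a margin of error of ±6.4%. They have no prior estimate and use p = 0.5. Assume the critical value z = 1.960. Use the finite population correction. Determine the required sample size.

171

Unadjusted: n₀ = 1.960² × 0.50 × 0.50 / 0.064² ≈ 234.47, so n₀ = 235.
Finite population correction with N = 620: n = n₀ / (1 + (n₀−1)/N) = 235 / (1 + 234/620) = 235 / 1.3774 ≈ 170.61.
Rounding up, n = 171.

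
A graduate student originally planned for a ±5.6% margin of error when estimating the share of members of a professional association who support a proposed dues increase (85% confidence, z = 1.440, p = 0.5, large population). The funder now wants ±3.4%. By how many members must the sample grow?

At ±5.6%: n = 1.440² × 0.2500 / 0.056² ≈ 165.31 → 166.
At ±3.4%: n = 1.440² × 0.2500 / 0.034² ≈ 448.44 → 449.
Additional respondents: 449 − 166 = 283.

283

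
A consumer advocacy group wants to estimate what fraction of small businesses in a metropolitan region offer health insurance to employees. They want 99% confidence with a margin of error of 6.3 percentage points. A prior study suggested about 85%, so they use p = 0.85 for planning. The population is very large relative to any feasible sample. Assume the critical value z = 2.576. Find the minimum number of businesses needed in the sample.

With p = 0.85, p(1−p) = 0.1275.
n = z²·p(1−p)/E² = 2.576² × 0.1275 / 0.063² = 6.6358 × 0.1275 / 0.003969 ≈ 213.17.
Rounding up gives n = 214.

214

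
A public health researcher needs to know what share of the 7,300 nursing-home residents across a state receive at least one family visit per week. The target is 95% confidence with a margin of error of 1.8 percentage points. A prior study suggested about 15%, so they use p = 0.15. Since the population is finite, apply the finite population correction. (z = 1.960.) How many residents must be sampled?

Unadjusted: n₀ = 1.960² × 0.15 × 0.85 / 0.018² ≈ 1511.74, so n₀ = 1512.
Finite population correction with N = 7,300: n = n₀ / (1 + (n₀−1)/N) = 1512 / (1 + 1511/7300) = 1512 / 1.2070 ≈ 1252.71.
Rounding up, n = 1253.

1253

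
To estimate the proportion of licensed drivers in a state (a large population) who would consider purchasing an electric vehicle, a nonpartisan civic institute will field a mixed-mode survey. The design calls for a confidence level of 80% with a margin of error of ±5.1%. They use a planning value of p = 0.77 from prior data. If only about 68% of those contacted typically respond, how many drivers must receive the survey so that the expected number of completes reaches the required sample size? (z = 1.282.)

165

Completed interviews needed: n₀ = 1.282² × 0.1771 / 0.051² ≈ 111.91 → 112.
At a 68% response rate, contacts needed = 112 / 0.68 ≈ 164.71 → 165.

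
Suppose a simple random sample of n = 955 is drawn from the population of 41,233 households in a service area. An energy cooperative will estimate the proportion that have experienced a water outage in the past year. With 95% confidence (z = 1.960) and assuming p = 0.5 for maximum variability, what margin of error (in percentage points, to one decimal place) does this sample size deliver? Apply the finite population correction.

3.1

Finite-population factor: (N−n)/(N−1) = (41233−955)/(41233−1) = 0.9769.
SE(p̂) = √[p(1−p)/n · (N−n)/(N−1)] = √[0.2500/955 × 0.9769] = 0.01599.
E = z × SE = 1.960 × 0.01599 = 0.03134 ≈ 3.1 percentage points.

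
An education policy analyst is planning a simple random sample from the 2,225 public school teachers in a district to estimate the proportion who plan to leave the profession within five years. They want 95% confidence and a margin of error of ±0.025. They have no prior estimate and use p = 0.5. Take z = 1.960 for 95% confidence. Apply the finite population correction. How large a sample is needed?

910

Unadjusted: n₀ = 1.960² × 0.50 × 0.50 / 0.025² ≈ 1536.64, so n₀ = 1537.
Finite population correction with N = 2,225: n = n₀ / (1 + (n₀−1)/N) = 1537 / (1 + 1536/2225) = 1537 / 1.6903 ≈ 909.29.
Rounding up, n = 910.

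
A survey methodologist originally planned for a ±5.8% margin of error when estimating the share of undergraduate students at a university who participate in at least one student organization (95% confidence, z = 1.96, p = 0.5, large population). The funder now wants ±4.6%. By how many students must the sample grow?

168

At ±5.8%: n = 1.96² × 0.2500 / 0.058² ≈ 285.49 → 286.
At ±4.6%: n = 1.96² × 0.2500 / 0.046² ≈ 453.88 → 454.
Additional respondents: 454 − 286 = 168.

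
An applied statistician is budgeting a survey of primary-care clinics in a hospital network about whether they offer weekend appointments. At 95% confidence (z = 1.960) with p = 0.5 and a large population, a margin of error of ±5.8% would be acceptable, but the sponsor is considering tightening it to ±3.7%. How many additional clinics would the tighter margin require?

416

At ±5.8%: n = 1.960² × 0.2500 / 0.058² ≈ 285.49 → 286.
At ±3.7%: n = 1.960² × 0.2500 / 0.037² ≈ 701.53 → 702.
Additional respondents: 702 − 286 = 416.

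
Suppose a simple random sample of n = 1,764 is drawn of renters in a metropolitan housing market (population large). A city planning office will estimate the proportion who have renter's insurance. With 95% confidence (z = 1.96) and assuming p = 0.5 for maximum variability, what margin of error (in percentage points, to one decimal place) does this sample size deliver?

SE(p̂) = √[p(1−p)/n] = √[0.2500/1764] = 0.01190.
E = z × SE = 1.96 × 0.01190 = 0.02333, or 2.3 percentage points.

2.3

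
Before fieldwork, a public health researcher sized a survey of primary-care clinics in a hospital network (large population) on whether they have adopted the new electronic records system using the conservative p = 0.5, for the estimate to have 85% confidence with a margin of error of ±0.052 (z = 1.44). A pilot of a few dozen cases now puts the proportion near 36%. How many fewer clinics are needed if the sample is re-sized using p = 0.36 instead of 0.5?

Conservative (p = 0.5): n = 1.44² × 0.25 / 0.052² ≈ 191.72 → 192.
Using p = 0.36: p(1−p) = 0.2304, so n = 1.44² × 0.2304 / 0.052² ≈ 176.69 → 177.
Reduction: 192 − 177 = 15.

15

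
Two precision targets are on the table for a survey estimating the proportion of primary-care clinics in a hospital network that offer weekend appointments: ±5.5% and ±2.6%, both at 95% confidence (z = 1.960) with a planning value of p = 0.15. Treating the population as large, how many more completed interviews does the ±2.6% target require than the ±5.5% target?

At ±5.5%: n = 1.960² × 0.1275 / 0.055² ≈ 161.92 → 162.
At ±2.6%: n = 1.960² × 0.1275 / 0.026² ≈ 724.56 → 725.
Additional respondents: 725 − 162 = 563.

563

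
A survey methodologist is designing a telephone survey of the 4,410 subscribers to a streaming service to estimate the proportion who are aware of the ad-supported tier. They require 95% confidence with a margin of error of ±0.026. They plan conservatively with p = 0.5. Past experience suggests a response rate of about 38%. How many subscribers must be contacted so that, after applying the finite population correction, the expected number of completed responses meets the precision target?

For 95% confidence, z = 1.96.
Completed interviews needed (unadjusted): n₀ = 1.96² × 0.2500 / 0.026² ≈ 1420.71 → 1421.
FPC for N = 4,410: n = 1421 / (1 + 1420/4410) = 1421 / 1.3220 ≈ 1074.89 → 1075.
At a 38% response rate, contacts needed = 1075 / 0.38 ≈ 2828.95 → 2829.

2829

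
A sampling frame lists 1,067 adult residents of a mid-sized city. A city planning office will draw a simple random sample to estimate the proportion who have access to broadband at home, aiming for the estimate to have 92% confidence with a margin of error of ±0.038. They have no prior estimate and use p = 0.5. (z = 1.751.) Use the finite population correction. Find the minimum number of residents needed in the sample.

Unadjusted: n₀ = 1.751² × 0.50 × 0.50 / 0.038² ≈ 530.82, so n₀ = 531.
Finite population correction with N = 1,067: n = n₀ / (1 + (n₀−1)/N) = 531 / (1 + 530/1067) = 531 / 1.4967 ≈ 354.78.
Rounding up, n = 355.

355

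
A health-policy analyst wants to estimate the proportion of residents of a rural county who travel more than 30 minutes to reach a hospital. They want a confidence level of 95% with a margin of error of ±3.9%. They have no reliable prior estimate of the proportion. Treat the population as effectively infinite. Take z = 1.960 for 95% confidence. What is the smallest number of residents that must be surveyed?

With no prior estimate, use p = 0.5, giving p(1−p) = 0.25.
n = z²·p(1−p)/E² = 1.960² × 0.2500 / 0.039² = 3.8416 × 0.2500 / 0.001521 ≈ 631.43.
Rounding up gives n = 632.

632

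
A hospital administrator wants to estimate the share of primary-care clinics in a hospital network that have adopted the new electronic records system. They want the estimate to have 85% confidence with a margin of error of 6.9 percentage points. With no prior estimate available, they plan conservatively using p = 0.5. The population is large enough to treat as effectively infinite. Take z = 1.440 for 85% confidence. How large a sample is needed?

With p = 0.5, p(1−p) = 0.25.
n = z²·p(1−p)/E² = 1.440² × 0.2500 / 0.069² = 2.0736 × 0.2500 / 0.004761 ≈ 108.88.
Rounding up gives n = 109.

109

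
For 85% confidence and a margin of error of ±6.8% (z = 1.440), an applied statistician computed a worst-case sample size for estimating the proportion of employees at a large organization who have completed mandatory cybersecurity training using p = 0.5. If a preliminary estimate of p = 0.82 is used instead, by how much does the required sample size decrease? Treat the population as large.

46

Conservative (p = 0.5): n = 1.440² × 0.25 / 0.068² ≈ 112.11 → 113.
Using p = 0.82: p(1−p) = 0.1476, so n = 1.440² × 0.1476 / 0.068² ≈ 66.19 → 67.
Reduction: 113 − 67 = 46.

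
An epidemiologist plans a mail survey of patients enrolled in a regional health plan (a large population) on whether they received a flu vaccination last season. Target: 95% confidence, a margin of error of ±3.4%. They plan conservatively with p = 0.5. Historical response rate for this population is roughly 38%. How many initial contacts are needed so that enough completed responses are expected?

For 95% confidence, z = 1.960.
Completed interviews needed: n₀ = 1.960² × 0.2500 / 0.034² ≈ 830.80 → 831.
At a 38% response rate, contacts needed = 831 / 0.38 ≈ 2186.84 → 2187.

2187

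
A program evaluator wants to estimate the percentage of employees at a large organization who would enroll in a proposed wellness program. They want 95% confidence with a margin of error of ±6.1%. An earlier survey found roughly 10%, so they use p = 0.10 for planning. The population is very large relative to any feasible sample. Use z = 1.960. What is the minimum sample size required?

With p = 0.10, p(1−p) = 0.0900.
n = z²·p(1−p)/E² = 1.960² × 0.0900 / 0.061² = 3.8416 × 0.0900 / 0.003721 ≈ 92.92.
Rounding up gives n = 93.

93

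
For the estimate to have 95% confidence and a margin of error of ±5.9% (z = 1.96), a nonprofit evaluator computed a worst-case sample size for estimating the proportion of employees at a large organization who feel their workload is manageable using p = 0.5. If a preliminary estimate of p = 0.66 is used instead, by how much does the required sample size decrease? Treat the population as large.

Conservative (p = 0.5): n = 1.96² × 0.25 / 0.059² ≈ 275.90 → 276.
Using p = 0.66: p(1−p) = 0.2244, so n = 1.96² × 0.2244 / 0.059² ≈ 247.65 → 248.
Reduction: 276 − 248 = 28.

28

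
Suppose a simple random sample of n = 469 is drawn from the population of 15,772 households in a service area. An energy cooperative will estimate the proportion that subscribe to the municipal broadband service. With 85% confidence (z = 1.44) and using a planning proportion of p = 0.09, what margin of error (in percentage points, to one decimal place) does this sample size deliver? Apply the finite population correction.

Finite-population factor: (N−n)/(N−1) = (15772−469)/(15772−1) = 0.9703.
SE(p̂) = √[p(1−p)/n · (N−n)/(N−1)] = √[0.0819/469 × 0.9703] = 0.01302.
E = z × SE = 1.44 × 0.01302 = 0.01874 ≈ 1.9 percentage points.

1.9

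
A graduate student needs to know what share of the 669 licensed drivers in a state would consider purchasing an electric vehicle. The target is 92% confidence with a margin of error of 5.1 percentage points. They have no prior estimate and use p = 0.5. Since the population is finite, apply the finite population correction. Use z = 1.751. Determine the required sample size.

205

Unadjusted: n₀ = 1.751² × 0.50 × 0.50 / 0.051² ≈ 294.69, so n₀ = 295.
Finite population correction with N = 669: n = n₀ / (1 + (n₀−1)/N) = 295 / (1 + 294/669) = 295 / 1.4395 ≈ 204.94.
Rounding up, n = 205.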